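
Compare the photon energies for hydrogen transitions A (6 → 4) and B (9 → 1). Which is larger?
9 → 1

Calculate the energy for each transition:

Transition 6 → 4:
ΔE₁ = |E_4 - E_6| = |-13.6057/4² - (-13.6057/6²)|
ΔE₁ = |-0.8503562500 - (-0.3779361111)| = 0.4724201 eV

Transition 9 → 1:
ΔE₂ = |E_1 - E_9| = |-13.6057/1² - (-13.6057/9²)|
ΔE₂ = |-13.6057000000 - (-0.1679716049)| = 13.4377284 eV

Since 13.4377284 eV > 0.4724201 eV, the transition 9 → 1 emits the more energetic photon.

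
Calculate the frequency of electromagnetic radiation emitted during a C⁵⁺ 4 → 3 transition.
5.75723e+15 Hz

First, find the transition energy:
E_4 = -13.6057 × 6² / 4² = -30.6128250 eV
E_3 = -13.6057 × 6² / 3² = -54.4228000 eV
|ΔE| = |E_3 - E_4| = 23.8099750 eV

Convert to Joules: E = 23.8099750 eV × (1.602177 × 10⁻¹⁹ J/eV) = 3.8147794e-18 J

Using E = hf:
f = E/h = 3.8147794e-18 J / (6.62607 × 10⁻³⁴ J·s)
f = 5.75723e+15 Hz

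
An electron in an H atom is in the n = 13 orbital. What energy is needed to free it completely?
0.080507 eV

The ionization energy is the energy needed to remove the electron completely (n → ∞).

For hydrogen, E_n = -13.6057 eV / n².

At n = 13: E_13 = -13.6057 / 13² = -0.080507101 eV
At n = ∞: E_∞ = 0 eV

Ionization energy = E_∞ - E_13 = 0 - (-0.080507101) = 0.080507101 eV
Ionization energy ≈ 0.080507 eV

This is also called the binding energy of the electron in state n = 13.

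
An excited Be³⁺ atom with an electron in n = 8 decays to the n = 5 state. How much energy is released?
5.3062 eV

The energy levels are E_n = -13.6057 Z² eV / n².

Energy at n = 8: E_8 = -13.6057 × 4² / 8² = -3.4014250 eV
Energy at n = 5: E_5 = -13.6057 × 4² / 5² = -8.7076480 eV

For emission (electron falling to lower state), the photon energy is:
E_photon = E_8 - E_5 = |-3.4014250 - (-8.7076480)|
E_photon = 5.3062 eV

This energy is carried away by the emitted photon.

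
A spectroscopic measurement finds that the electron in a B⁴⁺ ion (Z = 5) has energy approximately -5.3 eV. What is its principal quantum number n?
n = 8

The exact energy levels follow E_n = -13.6057 Z² / n² eV with Z = 5.

The measured value (-5.3 eV) is reported to only 2 significant figures, so we must test candidate n values and see which one matches to that precision.

Candidate energies:
  n = 6:  E = -13.6057 × 5² / 6² = -9.44840 eV
  n = 7:  E = -13.6057 × 5² / 7² = -6.94168 eV
  n = 8:  E = -13.6057 × 5² / 8² = -5.31473 eV  ← matches
  n = 9:  E = -13.6057 × 5² / 9² = -4.19929 eV
  n = 10:  E = -13.6057 × 5² / 10² = -3.40143 eV

Checking against the measurement of -5.3 eV (2 sig figs), only n = 8 agrees:
E_8 = -5.31473 eV, which rounds to -5.3 eV ✓

Therefore n = 8.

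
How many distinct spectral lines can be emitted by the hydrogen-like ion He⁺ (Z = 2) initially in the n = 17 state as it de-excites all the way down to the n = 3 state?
105

The electron can occupy levels n = 3, 4, ..., 17 during de-excitation — that is m = 17 - 3 + 1 = 15 distinct levels.

The number of distinct spectral lines equals the number of ways to choose 2 of these m levels (each pair gives one possible emission transition):

Number of lines = m(m-1)/2 = 15×14/2 = 105

These correspond to all possible transitions between the 15 levels:
17 → 16, 17 → 15, 17 → 14, 17 → 13, 17 → 12, 17 → 11, 17 → 10, 17 → 9...

Each transition produces a photon with a unique energy (and thus wavelength). This count does not depend on Z.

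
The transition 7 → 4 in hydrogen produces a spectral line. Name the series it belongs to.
Brackett series

The spectral series in hydrogen are named based on the final (lower) energy level:
- Lyman series: n_final = 1 (ultraviolet)
- Balmer series: n_final = 2 (visible/near-UV)
- Paschen series: n_final = 3 (infrared)
- Brackett series: n_final = 4 (infrared)
- Pfund series: n_final = 5 (far infrared)

Since this transition ends at n = 4, it belongs to the Brackett series.

For reference, this 7 → 4 line has photon energy
ΔE = 13.6057 eV × (1/4² - 1/7²) = 0.5726889031 eV,
corresponding to wavelength λ = hc/ΔE = 1239.84 eV·nm / 0.5726889031 eV = 2164.9450 nm in the infrared region.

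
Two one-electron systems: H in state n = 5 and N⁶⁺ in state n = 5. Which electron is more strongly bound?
N⁶⁺ at n = 5 (E = -26.667172 eV)

Using E_n = -13.6057 Z² / n² eV:

H (Z = 1) at n = 5:
E = -13.6057 × 1² / 5² = -13.6057 × 1 / 25 = -0.544228000 eV

N⁶⁺ (Z = 7) at n = 5:
E = -13.6057 × 7² / 5² = -13.6057 × 49 / 25 = -26.667172000 eV

Since -26.667172000 eV < -0.544228000 eV,
N⁶⁺ at n = 5 is more tightly bound (requires more energy to ionize).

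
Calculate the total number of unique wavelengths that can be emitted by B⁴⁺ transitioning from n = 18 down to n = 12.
21

The electron can occupy levels n = 12, 13, ..., 18 during de-excitation — that is m = 18 - 12 + 1 = 7 distinct levels.

The number of distinct spectral lines equals the number of ways to choose 2 of these m levels (each pair gives one possible emission transition):

Number of lines = m(m-1)/2 = 7×6/2 = 21

These correspond to all possible transitions between the 7 levels:
18 → 17, 18 → 16, 18 → 15, 18 → 14, 18 → 13, 18 → 12, 17 → 16, 17 → 15...

Each transition produces a photon with a unique energy (and thus wavelength). This count does not depend on Z.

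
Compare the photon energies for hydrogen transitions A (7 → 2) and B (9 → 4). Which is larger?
7 → 2

Calculate the energy for each transition:

Transition 7 → 2:
ΔE₁ = |E_2 - E_7| = |-13.6057/2² - (-13.6057/7²)|
ΔE₁ = |-3.401425000 - (-0.277667347)| = 3.123758 eV

Transition 9 → 4:
ΔE₂ = |E_4 - E_9| = |-13.6057/4² - (-13.6057/9²)|
ΔE₂ = |-0.850356250 - (-0.167971605)| = 0.682385 eV

Since 3.123758 eV > 0.682385 eV, the transition 7 → 2 emits the more energetic photon.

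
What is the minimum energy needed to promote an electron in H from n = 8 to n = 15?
0.1521 eV

The energy levels of a hydrogen-like atom are E_n = -13.6057 eV / n².

Energy at n = 8: E_8 = -13.6057 / 8² = -0.2125891 eV
Energy at n = 15: E_15 = -13.6057 / 15² = -0.0604698 eV

The excitation energy is the difference:
ΔE = E_15 - E_8
ΔE = -0.0604698 - (-0.2125891)
ΔE = 0.1521 eV

Since this is positive, energy must be absorbed (photon absorption).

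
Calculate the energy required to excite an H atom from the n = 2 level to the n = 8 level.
3.189 eV

The energy levels of a hydrogen-like atom are E_n = -13.6057 eV / n².

Energy at n = 2: E_2 = -13.6057 / 2² = -3.401425 eV
Energy at n = 8: E_8 = -13.6057 / 8² = -0.212589 eV

The excitation energy is the difference:
ΔE = E_8 - E_2
ΔE = -0.212589 - (-3.401425)
ΔE = 3.189 eV

Since this is positive, energy must be absorbed (photon absorption).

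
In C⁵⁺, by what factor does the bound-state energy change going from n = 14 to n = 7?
4.0000

Using E_n = -13.6057 Z² / n² eV with Z = 6:

E_7 = -13.6057 × 6² / 7² = -489.8052 / 49 = -9.9960244898 eV
E_14 = -13.6057 × 6² / 14² = -489.8052 / 196 = -2.4990061224 eV

The ratio is:
E_7/E_14 = (-9.9960244898) / (-2.4990061224)
E_7/E_14 = (-489.8052/49) / (-489.8052/196)
E_7/E_14 = 196/49
E_7/E_14 = 4.0000
(Note: the Z² factors cancel in the ratio.)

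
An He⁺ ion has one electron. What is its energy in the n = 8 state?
-0.85 eV

For hydrogen-like ions, the energy levels scale with Z²:
E_n = -13.6057 Z² / n² eV

For He⁺ (Z = 2) at n = 8:
E_8 = -13.6057 × 2² / 8²
E_8 = -13.6057 × 4 / 64
E_8 = -54.4228 / 64
E_8 = -0.85 eV

The energy is 4 times more negative than hydrogen at the same n due to the stronger nuclear charge.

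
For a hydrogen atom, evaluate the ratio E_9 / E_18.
4.00000

Using E_n = -13.6057 Z² / n² eV with Z = 1:

E_9 = -13.6057 / 9² = -13.6057 / 81 = -0.16797160494 eV
E_18 = -13.6057 / 18² = -13.6057 / 324 = -0.04199290123 eV

The ratio is:
E_9/E_18 = (-0.16797160494) / (-0.04199290123)
E_9/E_18 = (-13.6057/81) / (-13.6057/324)
E_9/E_18 = 324/81
E_9/E_18 = 4.00000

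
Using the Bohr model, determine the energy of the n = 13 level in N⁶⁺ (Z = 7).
-3.9448 eV

For hydrogen-like ions, the energy levels scale with Z²:
E_n = -13.6057 Z² / n² eV

For N⁶⁺ (Z = 7) at n = 13:
E_13 = -13.6057 × 7² / 13²
E_13 = -13.6057 × 49 / 169
E_13 = -666.6793 / 169
E_13 = -3.9448 eV

The energy is 49 times more negative than hydrogen at the same n due to the stronger nuclear charge.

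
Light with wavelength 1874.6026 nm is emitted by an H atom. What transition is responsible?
n = 4 → n = 3

First, find the photon energy from the wavelength (hc = 1239.84 eV·nm):
E = hc/λ = 1239.84 eV·nm / 1874.6026 nm = 0.66138818 eV

The energy levels of hydrogen satisfy E_n = -13.6057 / n² eV, so an emission n_i → n_f releases
ΔE = 13.6057 × (1/n_f² − 1/n_i²) eV.

Setting ΔE equal to the photon energy:
1/n_f² − 1/n_i² = 0.66138818 / 13.6057 = 0.048611110

Since 1/n_i² must be positive, we need 1/n_f² > 0.048611110, i.e. n_f ≤ 4. For each allowed n_f, solve n_i = (1/n_f² − 0.048611110)^(−1/2) and check whether it is a whole number:
  n_f = 1: 1/n_i² = 1.000000000 − 0.048611110 = 0.951388890 → n_i = 1.025  (not an integer) ✗
  n_f = 2: 1/n_i² = 0.250000000 − 0.048611110 = 0.201388890 → n_i = 2.228  (not an integer) ✗
  n_f = 3: 1/n_i² = 0.111111111 − 0.048611110 = 0.062500001 → n_i = 4.000  → integer, n_i = 4 ✓
  n_f = 4: 1/n_i² = 0.062500000 − 0.048611110 = 0.013888890 → n_i = 8.485  (not an integer) ✗

Only n_f = 3 gives an integer upper level, n_i = 4.

The transition is from n = 4 to n = 3 (emission).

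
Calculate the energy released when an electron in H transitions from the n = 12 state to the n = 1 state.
13.51 eV

The energy levels are E_n = -13.6057 eV / n².

Energy at n = 12: E_12 = -13.6057 / 12² = -0.09448 eV
Energy at n = 1: E_1 = -13.6057 / 1² = -13.60570 eV

For emission (electron falling to lower state), the photon energy is:
E_photon = E_12 - E_1 = |-0.09448 - (-13.60570)|
E_photon = 13.51 eV

This energy is carried away by the emitted photon.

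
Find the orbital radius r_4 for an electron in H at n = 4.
0.8467 nm (or 8.4668 Å)

The Bohr radius formula is:
r_n = n² a₀ / Z

where a₀ = 0.0529177 nm is the Bohr radius.

For H (Z = 1) at n = 4:
r_4 = 4² × 0.0529177 nm / 1
r_4 = 16 × 0.0529177 nm / 1
r_4 = 0.84668 nm / 1
r_4 = 0.8467 nm

The electron orbits at approximately 0.8467 nm from the nucleus.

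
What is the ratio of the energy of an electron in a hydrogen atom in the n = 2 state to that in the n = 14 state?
49.00

Using E_n = -13.6057 Z² / n² eV with Z = 1:

E_2 = -13.6057 / 2² = -13.6057 / 4 = -3.40142500 eV
E_14 = -13.6057 / 14² = -13.6057 / 196 = -0.06941684 eV

The ratio is:
E_2/E_14 = (-3.40142500) / (-0.06941684)
E_2/E_14 = (-13.6057/4) / (-13.6057/196)
E_2/E_14 = 196/4
E_2/E_14 = 49.00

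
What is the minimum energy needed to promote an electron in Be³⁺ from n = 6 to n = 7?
1.604300 eV

The energy levels of a hydrogen-like atom are E_n = -13.6057 Z² eV / n².

Energy at n = 6: E_6 = -13.6057 × 4² / 6² = -6.046977778 eV
Energy at n = 7: E_7 = -13.6057 × 4² / 7² = -4.442677551 eV

The excitation energy is the difference:
ΔE = E_7 - E_6
ΔE = -4.442677551 - (-6.046977778)
ΔE = 1.604300 eV

Since this is positive, energy must be absorbed (photon absorption).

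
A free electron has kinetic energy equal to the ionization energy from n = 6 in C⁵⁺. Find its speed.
2.18769e+06 m/s (or 0.73% of c)

The binding energy at n = 6 for C⁵⁺ is:
E_6 = -13.6057 × 6²/6² = -13.6057000 eV
|E_6| = 13.6057000 eV

Convert to Joules:
KE = 13.6057000 eV × (1.602177 × 10⁻¹⁹ J/eV) = 2.1798740e-18 J

Using KE = ½mv²:
v = √(2·KE/m_e)
v = √(2 × 2.1798740e-18 J / 9.10938 × 10⁻³¹ kg)
v = 2.18769e+06 m/s

This is approximately 0.73% the speed of light.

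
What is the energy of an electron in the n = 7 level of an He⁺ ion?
-1.111 eV

For hydrogen-like ions, the energy levels scale with Z²:
E_n = -13.6057 Z² / n² eV

For He⁺ (Z = 2) at n = 7:
E_7 = -13.6057 × 2² / 7²
E_7 = -13.6057 × 4 / 49
E_7 = -54.4228 / 49
E_7 = -1.111 eV

The energy is 4 times more negative than hydrogen at the same n due to the stronger nuclear charge.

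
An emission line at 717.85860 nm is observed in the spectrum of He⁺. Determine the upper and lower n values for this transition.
n = 11 → n = 5

First, find the photon energy from the wavelength (hc = 1239.84 eV·nm):
E = hc/λ = 1239.84 eV·nm / 717.85860 nm = 1.7271368 eV

The energy levels of He⁺ satisfy E_n = -13.6057 × 2² / n² eV, so an emission n_i → n_f releases
ΔE = 13.6057 × 2² × (1/n_f² − 1/n_i²) eV.

Setting ΔE equal to the photon energy:
1/n_f² − 1/n_i² = 1.7271368 / (13.6057 × 2²) = 0.031735537

Since 1/n_i² must be positive, we need 1/n_f² > 0.031735537, i.e. n_f ≤ 5. For each allowed n_f, solve n_i = (1/n_f² − 0.031735537)^(−1/2) and check whether it is a whole number:
  n_f = 1: 1/n_i² = 1.000000000 − 0.031735537 = 0.968264463 → n_i = 1.016  (not an integer) ✗
  n_f = 2: 1/n_i² = 0.250000000 − 0.031735537 = 0.218264463 → n_i = 2.140  (not an integer) ✗
  n_f = 3: 1/n_i² = 0.111111111 − 0.031735537 = 0.079375574 → n_i = 3.549  (not an integer) ✗
  n_f = 4: 1/n_i² = 0.062500000 − 0.031735537 = 0.030764463 → n_i = 5.701  (not an integer) ✗
  n_f = 5: 1/n_i² = 0.040000000 − 0.031735537 = 0.008264463 → n_i = 11.000  → integer, n_i = 11 ✓

Only n_f = 5 gives an integer upper level, n_i = 11.

The transition is from n = 11 to n = 5 (emission).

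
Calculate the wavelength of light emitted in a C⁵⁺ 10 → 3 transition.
25.03 nm

First, find the transition energy using E_n = -13.6057 Z² / n² eV:
E_10 = -13.6057 × 6² / 10² = -4.8981 eV
E_3 = -13.6057 × 6² / 3² = -54.4228 eV

Photon energy: |ΔE| = |E_3 - E_10| = 49.5247 eV

Convert to wavelength using E = hc/λ with hc = 1239.84 eV·nm:
λ = hc/E = 1239.84 eV·nm / 49.5247 eV
λ = 25.03 nm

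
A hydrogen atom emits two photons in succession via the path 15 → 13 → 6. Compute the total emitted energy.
0.317466 eV

The energy levels of hydrogen are E_n = -13.6057 / n² eV.

First transition (15 → 13):
ΔE₁ = |E_13 - E_15|
ΔE₁ = |-0.080507100592 - (-0.060469777778)| = 0.020037323 eV

Second transition (13 → 6):
ΔE₂ = |E_6 - E_13|
ΔE₂ = |-0.377936111111 - (-0.080507100592)| = 0.297429011 eV

Total energy released:
E_total = ΔE₁ + ΔE₂ = 0.020037323 + 0.297429011 = 0.317466 eV

Note: This equals the direct transition 15 → 6: 0.317466 eV ✓
Energy is conserved regardless of the path taken.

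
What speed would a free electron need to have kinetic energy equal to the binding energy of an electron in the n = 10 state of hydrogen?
2.18769e+05 m/s (or 0.073% of c)

The binding energy at n = 10 for hydrogen is:
E_10 = -13.6057/10² = -0.136057000 eV
|E_10| = 0.136057000 eV

Convert to Joules:
KE = 0.136057000 eV × (1.602177 × 10⁻¹⁹ J/eV) = 2.1798740e-20 J

Using KE = ½mv²:
v = √(2·KE/m_e)
v = √(2 × 2.1798740e-20 J / 9.10938 × 10⁻³¹ kg)
v = 2.18769e+05 m/s

This is approximately 0.073% the speed of light.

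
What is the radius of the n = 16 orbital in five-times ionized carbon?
2.257823 nm (or 22.578228 Å)

The Bohr radius formula is:
r_n = n² a₀ / Z

where a₀ = 0.052917721 nm is the Bohr radius.

For C⁵⁺ (Z = 6) at n = 16:
r_16 = 16² × 0.052917721 nm / 6
r_16 = 256 × 0.052917721 nm / 6
r_16 = 13.5469366 nm / 6
r_16 = 2.257823 nm

The electron orbits at approximately 2.257823 nm from the nucleus.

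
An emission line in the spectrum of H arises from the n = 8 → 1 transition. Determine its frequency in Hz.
3.2384e+15 Hz

First, find the transition energy:
E_8 = -13.6057 / 8² = -0.212589 eV
E_1 = -13.6057 / 1² = -13.605700 eV
|ΔE| = |E_1 - E_8| = 13.393111 eV

Convert to Joules: E = 13.393111 eV × (1.602177 × 10⁻¹⁹ J/eV) = 2.145813e-18 J

Using E = hf:
f = E/h = 2.145813e-18 J / (6.62607 × 10⁻³⁴ J·s)
f = 3.2384e+15 Hz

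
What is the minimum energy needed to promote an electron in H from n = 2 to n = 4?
2.55 eV

The energy levels of a hydrogen-like atom are E_n = -13.6057 eV / n².

Energy at n = 2: E_2 = -13.6057 / 2² = -3.40143 eV
Energy at n = 4: E_4 = -13.6057 / 4² = -0.85036 eV

The excitation energy is the difference:
ΔE = E_4 - E_2
ΔE = -0.85036 - (-3.40143)
ΔE = 2.55 eV

Since this is positive, energy must be absorbed (photon absorption).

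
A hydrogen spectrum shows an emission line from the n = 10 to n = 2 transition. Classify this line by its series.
Balmer series

The spectral series in hydrogen are named based on the final (lower) energy level:
- Lyman series: n_final = 1 (ultraviolet)
- Balmer series: n_final = 2 (visible/near-UV)
- Paschen series: n_final = 3 (infrared)
- Brackett series: n_final = 4 (infrared)
- Pfund series: n_final = 5 (far infrared)

Since this transition ends at n = 2, it belongs to the Balmer series.

For reference, this 10 → 2 line has photon energy
ΔE = 13.6057 eV × (1/2² - 1/10²) = 3.265368000 eV,
corresponding to wavelength λ = hc/ΔE = 1239.84 eV·nm / 3.265368000 eV = 379.69380 nm in the visible/near-UV region.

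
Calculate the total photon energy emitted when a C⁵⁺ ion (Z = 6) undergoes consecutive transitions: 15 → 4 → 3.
52.2459 eV

The energy levels of C⁵⁺ are E_n = -13.6057 × 6² / n² eV.

First transition (15 → 4):
ΔE₁ = |E_4 - E_15|
ΔE₁ = |-30.6128250000 - (-2.1769120000)| = 28.4359130 eV

Second transition (4 → 3):
ΔE₂ = |E_3 - E_4|
ΔE₂ = |-54.4228000000 - (-30.6128250000)| = 23.8099750 eV

Total energy released:
E_total = ΔE₁ + ΔE₂ = 28.4359130 + 23.8099750 = 52.2459 eV

Note: This equals the direct transition 15 → 3: 52.2459 eV ✓
Energy is conserved regardless of the path taken.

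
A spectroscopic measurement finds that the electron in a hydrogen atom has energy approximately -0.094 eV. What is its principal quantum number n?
n = 12

The exact energy levels follow E_n = -13.6057 eV / n².

The measured value (-0.094 eV) is reported to only 2 significant figures, so we must test candidate n values and see which one matches to that precision.

Candidate energies:
  n = 10:  E = -13.6057/10² = -0.13606 eV
  n = 11:  E = -13.6057/11² = -0.11244 eV
  n = 12:  E = -13.6057/12² = -0.09448 eV  ← matches
  n = 13:  E = -13.6057/13² = -0.08051 eV
  n = 14:  E = -13.6057/14² = -0.06942 eV

Checking against the measurement of -0.094 eV (2 sig figs), only n = 12 agrees:
E_12 = -0.09448 eV, which rounds to -0.094 eV ✓

Therefore n = 12.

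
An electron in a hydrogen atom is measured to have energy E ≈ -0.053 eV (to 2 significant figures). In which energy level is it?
n = 16

The exact energy levels follow E_n = -13.6057 eV / n².

The measured value (-0.053 eV) is reported to only 2 significant figures, so we must test candidate n values and see which one matches to that precision.

Candidate energies:
  n = 14:  E = -13.6057/14² = -0.06942 eV
  n = 15:  E = -13.6057/15² = -0.06047 eV
  n = 16:  E = -13.6057/16² = -0.05315 eV  ← matches
  n = 17:  E = -13.6057/17² = -0.04708 eV
  n = 18:  E = -13.6057/18² = -0.04199 eV

Checking against the measurement of -0.053 eV (2 sig figs), only n = 16 agrees:
E_16 = -0.05315 eV, which rounds to -0.053 eV ✓

Therefore n = 16.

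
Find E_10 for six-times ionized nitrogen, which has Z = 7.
-6.667 eV

For hydrogen-like ions, the energy levels scale with Z²:
E_n = -13.6057 Z² / n² eV

For N⁶⁺ (Z = 7) at n = 10:
E_10 = -13.6057 × 7² / 10²
E_10 = -13.6057 × 49 / 100
E_10 = -666.6793 / 100
E_10 = -6.667 eV

The energy is 49 times more negative than hydrogen at the same n due to the stronger nuclear charge.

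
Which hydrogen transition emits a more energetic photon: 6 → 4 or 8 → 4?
8 → 4

Calculate the energy for each transition:

Transition 6 → 4:
ΔE₁ = |E_4 - E_6| = |-13.6057/4² - (-13.6057/6²)|
ΔE₁ = |-0.85035625 - (-0.37793611)| = 0.47242 eV

Transition 8 → 4:
ΔE₂ = |E_4 - E_8| = |-13.6057/4² - (-13.6057/8²)|
ΔE₂ = |-0.85035625 - (-0.21258906)| = 0.63777 eV

Since 0.63777 eV > 0.47242 eV, the transition 8 → 4 emits the more energetic photon.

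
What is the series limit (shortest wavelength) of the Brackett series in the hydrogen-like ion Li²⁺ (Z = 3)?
162.00 nm

The series limit corresponds to the transition from n = ∞ to n = 4.
This is the highest energy (shortest wavelength) transition in the Brackett series.

E_∞ = 0 eV
E_4 = -13.6057 × 3² / 4² = -7.653206 eV

Energy at series limit:
ΔE = E_∞ - E_4 = 0 - (-7.653206) = 7.653206 eV
λ = hc/E = 1239.84 eV·nm / 7.653206 eV = 162.00 nm

This energy equals the ionization energy from the n = 4 state of Li²⁺.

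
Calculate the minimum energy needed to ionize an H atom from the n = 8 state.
0.21 eV

The ionization energy is the energy needed to remove the electron completely (n → ∞).

For hydrogen, E_n = -13.6057 eV / n².

At n = 8: E_8 = -13.6057 / 8² = -0.21259 eV
At n = ∞: E_∞ = 0 eV

Ionization energy = E_∞ - E_8 = 0 - (-0.21259) = 0.21259 eV
Ionization energy ≈ 0.21 eV

This is also called the binding energy of the electron in state n = 8.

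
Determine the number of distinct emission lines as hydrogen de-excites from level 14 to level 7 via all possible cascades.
28

The electron can occupy levels n = 7, 8, ..., 14 during de-excitation — that is m = 14 - 7 + 1 = 8 distinct levels.

The number of distinct spectral lines equals the number of ways to choose 2 of these m levels (each pair gives one possible emission transition):

Number of lines = m(m-1)/2 = 8×7/2 = 28

These correspond to all possible transitions between the 8 levels:
14 → 13, 14 → 12, 14 → 11, 14 → 10, 14 → 9, 14 → 8, 14 → 7, 13 → 12...

Each transition produces a photon with a unique energy (and thus wavelength). This count does not depend on Z.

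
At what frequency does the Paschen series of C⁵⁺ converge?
1.3159e+16 Hz

The series limit corresponds to the transition from n = ∞ to n = 3.
This is the highest energy (shortest wavelength) transition in the Paschen series.

E_∞ = 0 eV
E_3 = -13.6057 × 6² / 3² = -54.422800 eV

Energy at series limit:
ΔE = E_∞ - E_3 = 0 - (-54.422800) = 54.422800 eV
E = 54.422800 eV × (1.602177 × 10⁻¹⁹ J/eV) = 8.719496e-18 J
f = E/h = 8.719496e-18 J / (6.62607 × 10⁻³⁴ J·s) = 1.3159e+16 Hz

This energy equals the ionization energy from the n = 3 state of C⁵⁺.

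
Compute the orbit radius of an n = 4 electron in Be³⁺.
0.21167 nm (or 2.11671 Å)

The Bohr radius formula is:
r_n = n² a₀ / Z

where a₀ = 0.05291772 nm is the Bohr radius.

For Be³⁺ (Z = 4) at n = 4:
r_4 = 4² × 0.05291772 nm / 4
r_4 = 16 × 0.05291772 nm / 4
r_4 = 0.846684 nm / 4
r_4 = 0.21167 nm

The electron orbits at approximately 0.21167 nm from the nucleus.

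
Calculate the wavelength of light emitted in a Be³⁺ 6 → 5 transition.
465.988 nm

First, find the transition energy using E_n = -13.6057 Z² / n² eV:
E_6 = -13.6057 × 4² / 6² = -6.0469778 eV
E_5 = -13.6057 × 4² / 5² = -8.7076480 eV

Photon energy: |ΔE| = |E_5 - E_6| = 2.6606702 eV

Convert to wavelength using E = hc/λ with hc = 1239.84 eV·nm:
λ = hc/E = 1239.84 eV·nm / 2.6606702 eV
λ = 465.988 nm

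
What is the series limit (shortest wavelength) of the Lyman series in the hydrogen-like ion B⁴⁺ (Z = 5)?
3.65 nm

The series limit corresponds to the transition from n = ∞ to n = 1.
This is the highest energy (shortest wavelength) transition in the Lyman series.

E_∞ = 0 eV
E_1 = -13.6057 × 5² / 1² = -340.1425 eV

Energy at series limit:
ΔE = E_∞ - E_1 = 0 - (-340.1425) = 340.1425 eV
λ = hc/E = 1239.84 eV·nm / 340.1425 eV = 3.65 nm

This energy equals the ionization energy from the n = 1 state of B⁴⁺.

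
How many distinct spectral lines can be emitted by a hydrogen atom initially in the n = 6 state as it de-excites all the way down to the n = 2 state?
10

The electron can occupy levels n = 2, 3, ..., 6 during de-excitation — that is m = 6 - 2 + 1 = 5 distinct levels.

The number of distinct spectral lines equals the number of ways to choose 2 of these m levels (each pair gives one possible emission transition):

Number of lines = m(m-1)/2 = 5×4/2 = 10

These correspond to all possible transitions between the 5 levels:
6 → 5, 6 → 4, 6 → 3, 6 → 2, 5 → 4, 5 → 3, 5 → 2, 4 → 3...

Each transition produces a photon with a unique energy (and thus wavelength). This count does not depend on Z.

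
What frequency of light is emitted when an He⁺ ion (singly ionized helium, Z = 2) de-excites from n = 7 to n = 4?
5.54e+14 Hz

First, find the transition energy:
E_7 = -13.6057 × 2² / 7² = -1.11067 eV
E_4 = -13.6057 × 2² / 4² = -3.40143 eV
|ΔE| = |E_4 - E_7| = 2.29076 eV

Convert to Joules: E = 2.29076 eV × (1.602177 × 10⁻¹⁹ J/eV) = 3.6702e-19 J

Using E = hf:
f = E/h = 3.6702e-19 J / (6.62607 × 10⁻³⁴ J·s)
f = 5.54e+14 Hz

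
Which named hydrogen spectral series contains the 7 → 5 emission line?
Pfund series

The spectral series in hydrogen are named based on the final (lower) energy level:
- Lyman series: n_final = 1 (ultraviolet)
- Balmer series: n_final = 2 (visible/near-UV)
- Paschen series: n_final = 3 (infrared)
- Brackett series: n_final = 4 (infrared)
- Pfund series: n_final = 5 (far infrared)

Since this transition ends at n = 5, it belongs to the Pfund series.

For reference, this 7 → 5 line has photon energy
ΔE = 13.6057 eV × (1/5² - 1/7²) = 0.2665606531 eV,
corresponding to wavelength λ = hc/ΔE = 1239.84 eV·nm / 0.2665606531 eV = 4651.2491 nm in the far infrared region.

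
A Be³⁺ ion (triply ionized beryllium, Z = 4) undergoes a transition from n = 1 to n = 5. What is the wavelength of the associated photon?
5.93 nm

First, find the transition energy using E_n = -13.6057 Z² / n² eV:
E_1 = -13.6057 × 4² / 1² = -217.6912 eV
E_5 = -13.6057 × 4² / 5² = -8.7076 eV

Photon energy: |ΔE| = |E_5 - E_1| = 208.9836 eV

Convert to wavelength using E = hc/λ with hc = 1239.84 eV·nm:
λ = hc/E = 1239.84 eV·nm / 208.9836 eV
λ = 5.93 nm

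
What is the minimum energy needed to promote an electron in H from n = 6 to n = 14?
0.308519 eV

The energy levels of a hydrogen-like atom are E_n = -13.6057 eV / n².

Energy at n = 6: E_6 = -13.6057 / 6² = -0.377936111 eV
Energy at n = 14: E_14 = -13.6057 / 14² = -0.069416837 eV

The excitation energy is the difference:
ΔE = E_14 - E_6
ΔE = -0.069416837 - (-0.377936111)
ΔE = 0.308519 eV

Since this is positive, energy must be absorbed (photon absorption).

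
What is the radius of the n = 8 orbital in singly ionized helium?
1.6934 nm (or 16.9337 Å)

The Bohr radius formula is:
r_n = n² a₀ / Z

where a₀ = 0.0529177 nm is the Bohr radius.

For He⁺ (Z = 2) at n = 8:
r_8 = 8² × 0.0529177 nm / 2
r_8 = 64 × 0.0529177 nm / 2
r_8 = 3.38673 nm / 2
r_8 = 1.6934 nm

The electron orbits at approximately 1.6934 nm from the nucleus.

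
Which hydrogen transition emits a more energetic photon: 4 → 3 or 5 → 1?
5 → 1

Calculate the energy for each transition:

Transition 4 → 3:
ΔE₁ = |E_3 - E_4| = |-13.6057/3² - (-13.6057/4²)|
ΔE₁ = |-1.511744444 - (-0.850356250)| = 0.661388 eV

Transition 5 → 1:
ΔE₂ = |E_1 - E_5| = |-13.6057/1² - (-13.6057/5²)|
ΔE₂ = |-13.605700000 - (-0.544228000)| = 13.061472 eV

Since 13.061472 eV > 0.661388 eV, the transition 5 → 1 emits the more energetic photon.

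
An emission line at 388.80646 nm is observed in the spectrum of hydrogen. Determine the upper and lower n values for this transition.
n = 8 → n = 2

First, find the photon energy from the wavelength (hc = 1239.84 eV·nm):
E = hc/λ = 1239.84 eV·nm / 388.80646 nm = 3.1888359 eV

The energy levels of hydrogen satisfy E_n = -13.6057 / n² eV, so an emission n_i → n_f releases
ΔE = 13.6057 × (1/n_f² − 1/n_i²) eV.

Setting ΔE equal to the photon energy:
1/n_f² − 1/n_i² = 3.1888359 / 13.6057 = 0.23437500

Since 1/n_i² must be positive, we need 1/n_f² > 0.23437500, i.e. n_f ≤ 2. For each allowed n_f, solve n_i = (1/n_f² − 0.23437500)^(−1/2) and check whether it is a whole number:
  n_f = 1: 1/n_i² = 1.00000000 − 0.23437500 = 0.76562500 → n_i = 1.143  (not an integer) ✗
  n_f = 2: 1/n_i² = 0.25000000 − 0.23437500 = 0.01562500 → n_i = 8.000  → integer, n_i = 8 ✓

Only n_f = 2 gives an integer upper level, n_i = 8.

The transition is from n = 8 to n = 2 (emission).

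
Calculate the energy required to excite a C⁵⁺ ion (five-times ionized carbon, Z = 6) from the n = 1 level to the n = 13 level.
486.90694 eV

The energy levels of a hydrogen-like atom are E_n = -13.6057 Z² eV / n².

Energy at n = 1: E_1 = -13.6057 × 6² / 1² = -489.80520000 eV
Energy at n = 13: E_13 = -13.6057 × 6² / 13² = -2.89825562 eV

The excitation energy is the difference:
ΔE = E_13 - E_1
ΔE = -2.89825562 - (-489.80520000)
ΔE = 486.90694 eV

Since this is positive, energy must be absorbed (photon absorption).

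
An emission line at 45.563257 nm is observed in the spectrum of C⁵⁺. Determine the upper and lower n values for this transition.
n = 12 → n = 4

First, find the photon energy from the wavelength (hc = 1239.84 eV·nm):
E = hc/λ = 1239.84 eV·nm / 45.563257 nm = 27.211400 eV

The energy levels of C⁵⁺ satisfy E_n = -13.6057 × 6² / n² eV, so an emission n_i → n_f releases
ΔE = 13.6057 × 6² × (1/n_f² − 1/n_i²) eV.

Setting ΔE equal to the photon energy:
1/n_f² − 1/n_i² = 27.211400 / (13.6057 × 6²) = 0.055555556

Since 1/n_i² must be positive, we need 1/n_f² > 0.055555556, i.e. n_f ≤ 4. For each allowed n_f, solve n_i = (1/n_f² − 0.055555556)^(−1/2) and check whether it is a whole number:
  n_f = 1: 1/n_i² = 1.000000000 − 0.055555556 = 0.944444444 → n_i = 1.029  (not an integer) ✗
  n_f = 2: 1/n_i² = 0.250000000 − 0.055555556 = 0.194444444 → n_i = 2.268  (not an integer) ✗
  n_f = 3: 1/n_i² = 0.111111111 − 0.055555556 = 0.055555555 → n_i = 4.243  (not an integer) ✗
  n_f = 4: 1/n_i² = 0.062500000 − 0.055555556 = 0.006944444 → n_i = 12.000  → integer, n_i = 12 ✓

Only n_f = 4 gives an integer upper level, n_i = 12.

The transition is from n = 12 to n = 4 (emission).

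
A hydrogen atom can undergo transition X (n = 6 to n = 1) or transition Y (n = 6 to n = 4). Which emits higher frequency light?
6 → 1

Calculate the energy for each transition:

Transition 6 → 1:
ΔE₁ = |E_1 - E_6| = |-13.6057/1² - (-13.6057/6²)|
ΔE₁ = |-13.605700000 - (-0.377936111)| = 13.227764 eV

Transition 6 → 4:
ΔE₂ = |E_4 - E_6| = |-13.6057/4² - (-13.6057/6²)|
ΔE₂ = |-0.850356250 - (-0.377936111)| = 0.472420 eV

Since 13.227764 eV > 0.472420 eV, the transition 6 → 1 emits the more energetic photon.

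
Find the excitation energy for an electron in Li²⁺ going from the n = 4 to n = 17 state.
7.23 eV

The energy levels of a hydrogen-like atom are E_n = -13.6057 Z² eV / n².

Energy at n = 4: E_4 = -13.6057 × 3² / 4² = -7.65321 eV
Energy at n = 17: E_17 = -13.6057 × 3² / 17² = -0.42371 eV

The excitation energy is the difference:
ΔE = E_17 - E_4
ΔE = -0.42371 - (-7.65321)
ΔE = 7.23 eV

Since this is positive, energy must be absorbed (photon absorption).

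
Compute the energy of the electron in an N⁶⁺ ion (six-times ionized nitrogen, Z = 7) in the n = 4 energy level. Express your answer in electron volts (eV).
-41.667 eV

The energy levels of a hydrogen-like atom are given by:
E_n = -13.6057 Z² / n² eV  (with Z = 7 for N⁶⁺)

For n = 4:
E_4 = -13.6057 × 7² / 4²
E_4 = -13.6057 × 49 / 16
E_4 = -41.667 eV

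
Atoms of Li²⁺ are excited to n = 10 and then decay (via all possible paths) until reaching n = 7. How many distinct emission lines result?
6

The electron can occupy levels n = 7, 8, ..., 10 during de-excitation — that is m = 10 - 7 + 1 = 4 distinct levels.

The number of distinct spectral lines equals the number of ways to choose 2 of these m levels (each pair gives one possible emission transition):

Number of lines = m(m-1)/2 = 4×3/2 = 6

These correspond to all possible transitions between the 4 levels:
10 → 9, 10 → 8, 10 → 7, 9 → 8, 9 → 7, 8 → 7

Each transition produces a photon with a unique energy (and thus wavelength). This count does not depend on Z.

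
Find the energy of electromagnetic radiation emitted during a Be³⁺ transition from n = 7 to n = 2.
49.9801 eV

The energy levels are E_n = -13.6057 Z² eV / n².

Energy at n = 7: E_7 = -13.6057 × 4² / 7² = -4.4426776 eV
Energy at n = 2: E_2 = -13.6057 × 4² / 2² = -54.4228000 eV

For emission (electron falling to lower state), the photon energy is:
E_photon = E_7 - E_2 = |-4.4426776 - (-54.4228000)|
E_photon = 49.9801 eV

This energy is carried away by the emitted photon.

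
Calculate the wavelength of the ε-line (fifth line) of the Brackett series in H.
1816.922 nm

The lines of a series are numbered from the longest wavelength (smallest ΔE) outward; the fifth line is the transition from n = n_f + 5 to n_f.
The Brackett series has all transitions ending at n_f = 4.

For H, the fifth line (ε-line) is the jump from n = 9 to n = 4:
E_9 = -13.6057 / 9² = -0.167971605 eV
E_4 = -13.6057 / 4² = -0.850356250 eV
ΔE = E_9 - E_4 = 0.682384645 eV

λ = hc/E = 1239.84 eV·nm / 0.682384645 eV
λ = 1816.922 nm

This is the ε-line of the Brackett series in H.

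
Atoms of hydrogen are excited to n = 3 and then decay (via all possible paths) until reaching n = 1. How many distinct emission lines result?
3

The electron can occupy levels n = 1, 2, ..., 3 during de-excitation — that is m = 3 - 1 + 1 = 3 distinct levels.

The number of distinct spectral lines equals the number of ways to choose 2 of these m levels (each pair gives one possible emission transition):

Number of lines = m(m-1)/2 = 3×2/2 = 3

These correspond to all possible transitions between the 3 levels:
3 → 2, 3 → 1, 2 → 1

Each transition produces a photon with a unique energy (and thus wavelength). This count does not depend on Z.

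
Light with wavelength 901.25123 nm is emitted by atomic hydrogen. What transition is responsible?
n = 10 → n = 3

First, find the photon energy from the wavelength (hc = 1239.84 eV·nm):
E = hc/λ = 1239.84 eV·nm / 901.25123 nm = 1.3756874 eV

The energy levels of hydrogen satisfy E_n = -13.6057 / n² eV, so an emission n_i → n_f releases
ΔE = 13.6057 × (1/n_f² − 1/n_i²) eV.

Setting ΔE equal to the photon energy:
1/n_f² − 1/n_i² = 1.3756874 / 13.6057 = 0.10111111

Since 1/n_i² must be positive, we need 1/n_f² > 0.10111111, i.e. n_f ≤ 3. For each allowed n_f, solve n_i = (1/n_f² − 0.10111111)^(−1/2) and check whether it is a whole number:
  n_f = 1: 1/n_i² = 1.00000000 − 0.10111111 = 0.89888889 → n_i = 1.055  (not an integer) ✗
  n_f = 2: 1/n_i² = 0.25000000 − 0.10111111 = 0.14888889 → n_i = 2.592  (not an integer) ✗
  n_f = 3: 1/n_i² = 0.11111111 − 0.10111111 = 0.01000000 → n_i = 10.000  → integer, n_i = 10 ✓

Only n_f = 3 gives an integer upper level, n_i = 10.

The transition is from n = 10 to n = 3 (emission).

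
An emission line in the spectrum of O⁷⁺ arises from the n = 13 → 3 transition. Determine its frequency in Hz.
2.21486e+16 Hz

First, find the transition energy:
E_13 = -13.6057 × 8² / 13² = -5.1524544 eV
E_3 = -13.6057 × 8² / 3² = -96.7516444 eV
|ΔE| = |E_3 - E_13| = 91.5991900 eV

Convert to Joules: E = 91.5991900 eV × (1.602177 × 10⁻¹⁹ J/eV) = 1.4675812e-17 J

Using E = hf:
f = E/h = 1.4675812e-17 J / (6.62607 × 10⁻³⁴ J·s)
f = 2.21486e+16 Hz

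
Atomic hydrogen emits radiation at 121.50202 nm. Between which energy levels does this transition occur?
n = 2 → n = 1

First, find the photon energy from the wavelength (hc = 1239.84 eV·nm):
E = hc/λ = 1239.84 eV·nm / 121.50202 nm = 10.204275 eV

The energy levels of hydrogen satisfy E_n = -13.6057 / n² eV, so an emission n_i → n_f releases
ΔE = 13.6057 × (1/n_f² − 1/n_i²) eV.

Setting ΔE equal to the photon energy:
1/n_f² − 1/n_i² = 10.204275 / 13.6057 = 0.75000000

Since 1/n_i² must be positive, we need 1/n_f² > 0.75000000, i.e. n_f ≤ 1. For each allowed n_f, solve n_i = (1/n_f² − 0.75000000)^(−1/2) and check whether it is a whole number:
  n_f = 1: 1/n_i² = 1.00000000 − 0.75000000 = 0.25000000 → n_i = 2.000  → integer, n_i = 2 ✓

Only n_f = 1 gives an integer upper level, n_i = 2.

The transition is from n = 2 to n = 1 (emission).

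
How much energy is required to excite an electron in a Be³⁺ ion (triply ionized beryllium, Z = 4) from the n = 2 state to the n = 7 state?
49.9801 eV

The energy levels of a hydrogen-like atom are E_n = -13.6057 Z² eV / n².

Energy at n = 2: E_2 = -13.6057 × 4² / 2² = -54.4228000 eV
Energy at n = 7: E_7 = -13.6057 × 4² / 7² = -4.4426776 eV

The excitation energy is the difference:
ΔE = E_7 - E_2
ΔE = -4.4426776 - (-54.4228000)
ΔE = 49.9801 eV

Since this is positive, energy must be absorbed (photon absorption).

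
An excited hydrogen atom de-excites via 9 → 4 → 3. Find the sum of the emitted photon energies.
1.34 eV

The energy levels of hydrogen are E_n = -13.6057 / n² eV.

First transition (9 → 4):
ΔE₁ = |E_4 - E_9|
ΔE₁ = |-0.85035625 - (-0.16797160)| = 0.68238 eV

Second transition (4 → 3):
ΔE₂ = |E_3 - E_4|
ΔE₂ = |-1.51174444 - (-0.85035625)| = 0.66139 eV

Total energy released:
E_total = ΔE₁ + ΔE₂ = 0.68238 + 0.66139 = 1.34 eV

Note: This equals the direct transition 9 → 3: 1.34 eV ✓
Energy is conserved regardless of the path taken.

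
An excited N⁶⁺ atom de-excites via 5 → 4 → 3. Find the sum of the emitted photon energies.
47.4083 eV

The energy levels of N⁶⁺ are E_n = -13.6057 × 7² / n² eV.

First transition (5 → 4):
ΔE₁ = |E_4 - E_5|
ΔE₁ = |-41.6674562500 - (-26.6671720000)| = 15.0002843 eV

Second transition (4 → 3):
ΔE₂ = |E_3 - E_4|
ΔE₂ = |-74.0754777778 - (-41.6674562500)| = 32.4080215 eV

Total energy released:
E_total = ΔE₁ + ΔE₂ = 15.0002843 + 32.4080215 = 47.4083 eV

Note: This equals the direct transition 5 → 3: 47.4083 eV ✓
Energy is conserved regardless of the path taken.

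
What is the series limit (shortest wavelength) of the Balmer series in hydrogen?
364.5061 nm

The series limit corresponds to the transition from n = ∞ to n = 2.
This is the highest energy (shortest wavelength) transition in the Balmer series.

E_∞ = 0 eV
E_2 = -13.6057 / 2² = -3.40142500 eV

Energy at series limit:
ΔE = E_∞ - E_2 = 0 - (-3.40142500) = 3.40142500 eV
λ = hc/E = 1239.84 eV·nm / 3.40142500 eV = 364.5061 nm

This energy equals the ionization energy from the n = 2 state of hydrogen.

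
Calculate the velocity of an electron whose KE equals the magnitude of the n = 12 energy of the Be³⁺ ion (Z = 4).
7.29231e+05 m/s (or 0.24325% of c)

The binding energy at n = 12 for Be³⁺ is:
E_12 = -13.6057 × 4²/12² = -1.51174444 eV
|E_12| = 1.51174444 eV

Convert to Joules:
KE = 1.51174444 eV × (1.602177 × 10⁻¹⁹ J/eV) = 2.4220822e-19 J

Using KE = ½mv²:
v = √(2·KE/m_e)
v = √(2 × 2.4220822e-19 J / 9.10938 × 10⁻³¹ kg)
v = 7.29231e+05 m/s

This is approximately 0.24325% the speed of light.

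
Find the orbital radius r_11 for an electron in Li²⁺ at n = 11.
2.1343 nm (or 21.3435 Å)

The Bohr radius formula is:
r_n = n² a₀ / Z

where a₀ = 0.0529177 nm is the Bohr radius.

For Li²⁺ (Z = 3) at n = 11:
r_11 = 11² × 0.0529177 nm / 3
r_11 = 121 × 0.0529177 nm / 3
r_11 = 6.40304 nm / 3
r_11 = 2.1343 nm

The electron orbits at approximately 2.1343 nm from the nucleus.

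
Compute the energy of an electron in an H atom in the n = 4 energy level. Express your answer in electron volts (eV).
-0.850356 eV

The energy levels of a hydrogen-like atom are given by:
E_n = -13.6057 eV / n²

For n = 4:
E_4 = -13.6057 eV / 4²
E_4 = -13.6057 eV / 16
E_4 = -0.850356 eV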